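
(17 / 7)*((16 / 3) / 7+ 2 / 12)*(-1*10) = -1105 / 49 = -22.55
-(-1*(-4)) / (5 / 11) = -44 / 5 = -8.80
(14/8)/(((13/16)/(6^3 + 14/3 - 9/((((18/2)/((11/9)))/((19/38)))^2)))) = 475.19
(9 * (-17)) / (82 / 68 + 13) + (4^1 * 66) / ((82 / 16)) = 268938 / 6601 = 40.74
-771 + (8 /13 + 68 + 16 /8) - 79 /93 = -847792 /1209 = -701.23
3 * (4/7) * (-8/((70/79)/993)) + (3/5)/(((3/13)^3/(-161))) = -51221237/2205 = -23229.59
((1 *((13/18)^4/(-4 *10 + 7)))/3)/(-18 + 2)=28561/166281984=0.00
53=53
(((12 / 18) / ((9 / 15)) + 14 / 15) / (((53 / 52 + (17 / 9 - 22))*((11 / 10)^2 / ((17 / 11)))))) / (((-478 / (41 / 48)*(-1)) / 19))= -7919314 / 1705382349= -0.00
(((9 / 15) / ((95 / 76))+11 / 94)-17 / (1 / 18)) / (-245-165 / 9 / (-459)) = 988268769 / 792678500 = 1.25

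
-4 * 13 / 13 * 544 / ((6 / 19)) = -20672 / 3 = -6890.67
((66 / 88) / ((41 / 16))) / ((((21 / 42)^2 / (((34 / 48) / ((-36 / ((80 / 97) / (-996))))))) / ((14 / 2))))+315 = 2807425145 / 8912457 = 315.00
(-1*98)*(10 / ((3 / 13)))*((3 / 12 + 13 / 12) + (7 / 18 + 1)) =-312130 / 27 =-11560.37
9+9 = 18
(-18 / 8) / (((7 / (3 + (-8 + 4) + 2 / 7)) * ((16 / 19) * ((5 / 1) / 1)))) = 171 / 3136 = 0.05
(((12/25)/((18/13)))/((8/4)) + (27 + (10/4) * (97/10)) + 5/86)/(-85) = -664111/1096500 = -0.61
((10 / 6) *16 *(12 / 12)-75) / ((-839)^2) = -0.00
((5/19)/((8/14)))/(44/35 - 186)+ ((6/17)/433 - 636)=-2300617248665/3617313176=-636.00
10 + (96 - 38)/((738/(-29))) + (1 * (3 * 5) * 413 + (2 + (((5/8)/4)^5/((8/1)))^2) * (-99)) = 159661037528429772721637/26589252199995408384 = 6004.72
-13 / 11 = -1.18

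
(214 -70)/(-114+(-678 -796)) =-36/397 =-0.09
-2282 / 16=-1141 / 8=-142.62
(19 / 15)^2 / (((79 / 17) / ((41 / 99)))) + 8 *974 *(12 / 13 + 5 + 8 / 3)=1531151725021 / 22876425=66931.43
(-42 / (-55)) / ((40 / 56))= 294 / 275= 1.07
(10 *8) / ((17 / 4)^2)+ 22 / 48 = 33899 / 6936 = 4.89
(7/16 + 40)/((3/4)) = 647/12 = 53.92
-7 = -7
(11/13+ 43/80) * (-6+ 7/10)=-76267/10400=-7.33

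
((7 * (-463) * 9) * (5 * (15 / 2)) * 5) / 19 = -10938375 / 38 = -287851.97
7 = 7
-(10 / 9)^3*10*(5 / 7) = -50000 / 5103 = -9.80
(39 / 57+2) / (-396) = -17 / 2508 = -0.01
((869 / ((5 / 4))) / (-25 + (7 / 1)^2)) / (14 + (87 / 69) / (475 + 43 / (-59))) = 25421647 / 12288975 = 2.07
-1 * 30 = -30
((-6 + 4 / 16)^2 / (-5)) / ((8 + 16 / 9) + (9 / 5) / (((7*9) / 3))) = -33327 / 49712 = -0.67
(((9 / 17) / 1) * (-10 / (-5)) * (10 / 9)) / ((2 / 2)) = 20 / 17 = 1.18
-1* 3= -3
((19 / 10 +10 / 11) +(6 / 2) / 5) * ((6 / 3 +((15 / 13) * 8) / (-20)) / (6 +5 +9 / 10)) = 7500 / 17017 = 0.44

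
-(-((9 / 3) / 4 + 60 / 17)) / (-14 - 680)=-291 / 47192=-0.01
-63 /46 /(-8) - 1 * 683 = -251281 /368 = -682.83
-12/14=-6/7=-0.86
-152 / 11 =-13.82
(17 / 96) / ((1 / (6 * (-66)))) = -561 / 8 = -70.12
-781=-781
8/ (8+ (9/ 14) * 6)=56/ 83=0.67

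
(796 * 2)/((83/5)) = 7960/83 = 95.90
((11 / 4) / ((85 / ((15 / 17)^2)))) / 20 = 99 / 78608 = 0.00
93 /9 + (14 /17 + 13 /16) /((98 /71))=921121 /79968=11.52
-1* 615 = -615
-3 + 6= 3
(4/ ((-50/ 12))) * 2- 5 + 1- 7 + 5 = -198/ 25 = -7.92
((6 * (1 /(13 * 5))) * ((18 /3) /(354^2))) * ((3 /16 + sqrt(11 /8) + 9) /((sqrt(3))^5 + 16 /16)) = -147 /876098080 - sqrt(22) /219024520 + 9 * sqrt(66) /219024520 + 1323 * sqrt(3) /876098080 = 0.00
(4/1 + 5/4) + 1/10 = 107/20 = 5.35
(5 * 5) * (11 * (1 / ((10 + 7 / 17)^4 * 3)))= 22968275 / 2944518723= 0.01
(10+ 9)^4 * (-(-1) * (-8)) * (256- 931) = 703733400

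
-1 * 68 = -68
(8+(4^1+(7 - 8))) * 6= 66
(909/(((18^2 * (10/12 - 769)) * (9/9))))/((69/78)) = -1313/318021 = -0.00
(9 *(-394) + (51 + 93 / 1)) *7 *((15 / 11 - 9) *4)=8001504 / 11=727409.45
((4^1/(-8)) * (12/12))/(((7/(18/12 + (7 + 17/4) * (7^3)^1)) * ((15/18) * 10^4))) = -46323/1400000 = -0.03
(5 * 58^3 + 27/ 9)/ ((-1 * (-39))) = 975563/ 39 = 25014.44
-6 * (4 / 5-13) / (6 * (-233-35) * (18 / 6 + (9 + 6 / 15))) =-61 / 16616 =-0.00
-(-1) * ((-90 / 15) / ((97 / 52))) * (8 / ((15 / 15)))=-2496 / 97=-25.73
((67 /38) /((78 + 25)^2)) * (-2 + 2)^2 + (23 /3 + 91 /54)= 505 /54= 9.35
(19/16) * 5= 95/16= 5.94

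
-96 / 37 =-2.59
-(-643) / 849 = 643 / 849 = 0.76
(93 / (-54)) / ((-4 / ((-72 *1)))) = -31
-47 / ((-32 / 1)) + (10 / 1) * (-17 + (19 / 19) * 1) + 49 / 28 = -5017 / 32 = -156.78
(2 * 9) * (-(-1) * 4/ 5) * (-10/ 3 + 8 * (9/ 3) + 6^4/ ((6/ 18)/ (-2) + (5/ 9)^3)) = 136059312/ 35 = 3887408.91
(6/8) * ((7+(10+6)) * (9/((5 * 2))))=621/40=15.52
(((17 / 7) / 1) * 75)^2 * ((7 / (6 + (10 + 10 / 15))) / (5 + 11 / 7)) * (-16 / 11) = -780300 / 253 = -3084.19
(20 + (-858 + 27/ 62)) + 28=-50193/ 62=-809.56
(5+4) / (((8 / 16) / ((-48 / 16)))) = -54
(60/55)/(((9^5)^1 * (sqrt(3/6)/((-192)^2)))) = 16384 * sqrt(2)/24057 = 0.96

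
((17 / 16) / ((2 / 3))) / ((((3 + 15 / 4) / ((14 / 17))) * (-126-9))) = -7 / 4860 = -0.00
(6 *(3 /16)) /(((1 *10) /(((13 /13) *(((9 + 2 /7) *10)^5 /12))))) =2175544921875 /33614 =64721393.52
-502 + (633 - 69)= 62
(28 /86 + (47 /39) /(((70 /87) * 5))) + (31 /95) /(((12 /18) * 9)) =3789064 /5576025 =0.68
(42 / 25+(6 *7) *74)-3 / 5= 77727 / 25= 3109.08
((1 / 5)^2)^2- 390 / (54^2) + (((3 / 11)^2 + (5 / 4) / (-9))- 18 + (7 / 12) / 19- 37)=-19261778218 / 349160625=-55.17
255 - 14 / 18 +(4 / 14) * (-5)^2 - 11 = 15773 / 63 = 250.37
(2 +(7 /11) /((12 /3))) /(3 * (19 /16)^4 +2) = 311296 /1148477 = 0.27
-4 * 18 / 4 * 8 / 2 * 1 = -72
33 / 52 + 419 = 21821 / 52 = 419.63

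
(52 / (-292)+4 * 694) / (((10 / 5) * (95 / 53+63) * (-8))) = -10739655 / 4010912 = -2.68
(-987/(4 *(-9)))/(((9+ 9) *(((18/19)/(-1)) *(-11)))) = 6251/42768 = 0.15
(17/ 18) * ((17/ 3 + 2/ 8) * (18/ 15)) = 1207/ 180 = 6.71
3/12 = 0.25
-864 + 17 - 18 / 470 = -199054 / 235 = -847.04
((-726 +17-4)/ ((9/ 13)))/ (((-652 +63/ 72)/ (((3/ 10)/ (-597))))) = -37076/ 46646595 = -0.00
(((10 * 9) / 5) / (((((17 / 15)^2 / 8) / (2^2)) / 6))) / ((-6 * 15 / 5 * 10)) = -4320 / 289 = -14.95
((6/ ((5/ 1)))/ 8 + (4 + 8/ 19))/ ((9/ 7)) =1351/ 380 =3.56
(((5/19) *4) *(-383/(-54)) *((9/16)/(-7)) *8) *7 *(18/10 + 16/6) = -25661/171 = -150.06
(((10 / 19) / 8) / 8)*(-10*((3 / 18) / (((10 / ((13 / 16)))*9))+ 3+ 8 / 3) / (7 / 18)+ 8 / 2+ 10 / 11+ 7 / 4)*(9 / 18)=-2570455 / 4494336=-0.57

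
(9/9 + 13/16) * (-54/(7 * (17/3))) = -2349/952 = -2.47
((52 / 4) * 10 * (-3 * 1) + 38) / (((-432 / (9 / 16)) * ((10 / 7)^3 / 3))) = 3773 / 8000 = 0.47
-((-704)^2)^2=-245635219456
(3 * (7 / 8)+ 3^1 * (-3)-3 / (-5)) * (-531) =122661 / 40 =3066.52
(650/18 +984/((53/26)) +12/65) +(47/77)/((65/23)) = 247919758/477477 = 519.23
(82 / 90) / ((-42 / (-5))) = 41 / 378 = 0.11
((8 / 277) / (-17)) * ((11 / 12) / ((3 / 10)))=-220 / 42381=-0.01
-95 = -95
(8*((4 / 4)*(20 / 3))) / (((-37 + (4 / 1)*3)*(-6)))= 16 / 45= 0.36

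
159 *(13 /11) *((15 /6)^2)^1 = 51675 /44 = 1174.43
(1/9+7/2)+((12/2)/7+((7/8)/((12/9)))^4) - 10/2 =-22874993/66060288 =-0.35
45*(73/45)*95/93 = 6935/93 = 74.57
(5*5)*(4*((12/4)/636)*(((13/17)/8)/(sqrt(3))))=325*sqrt(3)/21624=0.03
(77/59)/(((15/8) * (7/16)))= 1408/885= 1.59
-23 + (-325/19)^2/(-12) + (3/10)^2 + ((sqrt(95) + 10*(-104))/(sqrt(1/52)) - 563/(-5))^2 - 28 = -4077089/54150 + (-10*sqrt(13)*(1040 - sqrt(95)) + 563)^2/25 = 53533460.50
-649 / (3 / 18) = -3894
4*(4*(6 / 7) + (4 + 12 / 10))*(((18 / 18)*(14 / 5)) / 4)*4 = 2416 / 25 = 96.64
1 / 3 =0.33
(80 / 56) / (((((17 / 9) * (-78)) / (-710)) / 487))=5186550 / 1547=3352.65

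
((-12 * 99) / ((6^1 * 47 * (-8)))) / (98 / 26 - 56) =-1287 / 127652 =-0.01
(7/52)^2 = 49/2704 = 0.02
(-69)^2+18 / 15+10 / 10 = 23816 / 5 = 4763.20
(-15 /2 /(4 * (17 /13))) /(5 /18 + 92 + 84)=-1755 /215764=-0.01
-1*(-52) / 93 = 52 / 93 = 0.56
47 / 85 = 0.55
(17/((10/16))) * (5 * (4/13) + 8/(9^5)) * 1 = 160627424/3838185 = 41.85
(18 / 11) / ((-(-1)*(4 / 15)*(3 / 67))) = 3015 / 22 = 137.05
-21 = -21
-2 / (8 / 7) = -7 / 4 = -1.75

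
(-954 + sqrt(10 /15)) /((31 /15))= -14310 /31 + 5 *sqrt(6) /31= -461.22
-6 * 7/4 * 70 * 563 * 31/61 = -12827955/61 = -210294.34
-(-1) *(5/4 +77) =313/4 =78.25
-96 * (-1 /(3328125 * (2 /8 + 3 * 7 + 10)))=128 /138671875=0.00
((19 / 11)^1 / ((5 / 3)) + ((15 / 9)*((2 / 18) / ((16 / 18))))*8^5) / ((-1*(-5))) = 1126571 / 825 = 1365.54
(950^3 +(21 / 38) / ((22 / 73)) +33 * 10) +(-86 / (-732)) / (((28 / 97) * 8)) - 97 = 14690829712666955 / 17134656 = 857375234.88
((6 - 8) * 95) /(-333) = 190 /333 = 0.57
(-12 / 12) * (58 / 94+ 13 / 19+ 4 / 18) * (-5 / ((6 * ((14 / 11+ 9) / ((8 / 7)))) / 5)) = 13468400 / 19071801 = 0.71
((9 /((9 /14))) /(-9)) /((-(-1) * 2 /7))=-49 /9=-5.44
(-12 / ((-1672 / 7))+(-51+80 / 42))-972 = -8962733 / 8778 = -1021.04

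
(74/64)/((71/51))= 1887/2272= 0.83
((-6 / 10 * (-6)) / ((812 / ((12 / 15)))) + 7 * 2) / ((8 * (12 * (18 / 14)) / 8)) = 17767 / 19575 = 0.91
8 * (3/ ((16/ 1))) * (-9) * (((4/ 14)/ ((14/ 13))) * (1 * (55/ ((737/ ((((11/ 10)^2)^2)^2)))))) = -75239967231/ 131320000000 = -0.57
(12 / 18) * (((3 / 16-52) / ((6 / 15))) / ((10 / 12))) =-829 / 8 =-103.62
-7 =-7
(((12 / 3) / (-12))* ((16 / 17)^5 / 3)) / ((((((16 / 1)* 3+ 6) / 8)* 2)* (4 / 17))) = -524288 / 20295603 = -0.03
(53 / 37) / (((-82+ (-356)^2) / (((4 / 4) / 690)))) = 53 / 3233476620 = 0.00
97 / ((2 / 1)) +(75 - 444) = -641 / 2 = -320.50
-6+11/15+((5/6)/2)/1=-97/20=-4.85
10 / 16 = 5 / 8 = 0.62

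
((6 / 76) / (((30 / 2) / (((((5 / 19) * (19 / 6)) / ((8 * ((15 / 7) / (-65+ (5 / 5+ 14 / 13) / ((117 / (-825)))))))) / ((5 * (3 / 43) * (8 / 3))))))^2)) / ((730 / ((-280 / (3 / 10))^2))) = 10053775980605 / 1386176832144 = 7.25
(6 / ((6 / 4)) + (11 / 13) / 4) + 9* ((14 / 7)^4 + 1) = 157.21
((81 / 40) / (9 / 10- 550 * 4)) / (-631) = 81 / 55505284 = 0.00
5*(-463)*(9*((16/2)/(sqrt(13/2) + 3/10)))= 5000400/641 - 8334000*sqrt(26)/641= -58494.27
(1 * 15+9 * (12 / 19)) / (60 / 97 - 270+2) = -0.08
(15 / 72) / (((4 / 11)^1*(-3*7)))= -55 / 2016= -0.03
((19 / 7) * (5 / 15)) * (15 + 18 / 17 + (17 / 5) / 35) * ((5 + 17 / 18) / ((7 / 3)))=48857056 / 1311975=37.24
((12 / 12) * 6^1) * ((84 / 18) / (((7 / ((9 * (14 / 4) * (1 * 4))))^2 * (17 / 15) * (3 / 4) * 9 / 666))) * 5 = 67132800 / 17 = 3948988.24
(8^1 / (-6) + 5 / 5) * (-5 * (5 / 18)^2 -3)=1.13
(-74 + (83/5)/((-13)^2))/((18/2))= -62447/7605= -8.21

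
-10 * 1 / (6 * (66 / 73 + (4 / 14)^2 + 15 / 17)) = -304045 / 340791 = -0.89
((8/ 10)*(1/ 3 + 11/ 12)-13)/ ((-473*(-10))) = -6/ 2365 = -0.00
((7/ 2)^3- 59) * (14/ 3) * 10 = -1505/ 2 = -752.50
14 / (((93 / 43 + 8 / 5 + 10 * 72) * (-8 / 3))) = -0.01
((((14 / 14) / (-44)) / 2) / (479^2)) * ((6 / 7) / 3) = -1 / 70667828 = -0.00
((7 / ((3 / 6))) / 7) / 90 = 1 / 45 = 0.02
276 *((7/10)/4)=483/10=48.30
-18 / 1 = -18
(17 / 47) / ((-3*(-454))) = 17 / 64014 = 0.00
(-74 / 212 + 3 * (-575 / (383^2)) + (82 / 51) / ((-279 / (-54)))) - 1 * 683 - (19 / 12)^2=-685.56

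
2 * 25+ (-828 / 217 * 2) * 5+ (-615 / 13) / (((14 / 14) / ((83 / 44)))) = -9606725 / 124124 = -77.40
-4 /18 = -2 /9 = -0.22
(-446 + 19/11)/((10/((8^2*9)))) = -1407456/55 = -25590.11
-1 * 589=-589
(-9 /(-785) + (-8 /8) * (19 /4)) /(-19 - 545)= 14879 /1770960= 0.01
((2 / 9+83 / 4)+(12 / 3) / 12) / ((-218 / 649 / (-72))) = 497783 / 109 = 4566.82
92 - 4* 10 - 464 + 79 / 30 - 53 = -13871 / 30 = -462.37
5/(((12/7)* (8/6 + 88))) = 35/1072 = 0.03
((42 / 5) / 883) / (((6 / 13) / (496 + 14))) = 10.51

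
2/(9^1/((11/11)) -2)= 0.29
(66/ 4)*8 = 132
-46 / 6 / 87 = -23 / 261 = -0.09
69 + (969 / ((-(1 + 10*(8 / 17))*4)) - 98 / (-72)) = 24361 / 873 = 27.90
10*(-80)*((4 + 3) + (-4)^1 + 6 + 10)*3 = -45600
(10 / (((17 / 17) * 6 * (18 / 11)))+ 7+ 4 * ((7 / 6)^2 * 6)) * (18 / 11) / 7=2197 / 231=9.51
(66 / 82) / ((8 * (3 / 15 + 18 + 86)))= 165 / 170888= 0.00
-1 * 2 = -2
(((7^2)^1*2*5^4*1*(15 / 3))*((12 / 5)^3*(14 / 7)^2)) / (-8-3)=-16934400 / 11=-1539490.91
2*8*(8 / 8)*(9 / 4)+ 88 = 124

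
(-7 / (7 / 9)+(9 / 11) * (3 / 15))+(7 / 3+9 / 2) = -661 / 330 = -2.00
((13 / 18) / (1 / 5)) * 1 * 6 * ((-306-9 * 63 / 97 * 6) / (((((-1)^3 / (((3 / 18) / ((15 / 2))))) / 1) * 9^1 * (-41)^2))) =0.01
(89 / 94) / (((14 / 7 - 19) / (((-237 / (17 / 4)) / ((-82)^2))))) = 21093 / 45666046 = 0.00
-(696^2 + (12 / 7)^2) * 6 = -142419168 / 49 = -2906513.63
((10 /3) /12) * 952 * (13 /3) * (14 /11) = 433160 /297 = 1458.45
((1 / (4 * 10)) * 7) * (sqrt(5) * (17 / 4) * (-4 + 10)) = 357 * sqrt(5) / 80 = 9.98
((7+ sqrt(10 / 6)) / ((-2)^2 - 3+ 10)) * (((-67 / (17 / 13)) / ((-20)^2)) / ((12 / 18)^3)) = -164619 / 598400 - 7839 * sqrt(15) / 598400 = -0.33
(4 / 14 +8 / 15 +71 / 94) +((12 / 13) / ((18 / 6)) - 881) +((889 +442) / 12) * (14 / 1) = 43222211 / 64155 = 673.72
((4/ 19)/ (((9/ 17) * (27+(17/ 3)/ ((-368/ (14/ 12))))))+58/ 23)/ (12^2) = 99055231/ 5623529256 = 0.02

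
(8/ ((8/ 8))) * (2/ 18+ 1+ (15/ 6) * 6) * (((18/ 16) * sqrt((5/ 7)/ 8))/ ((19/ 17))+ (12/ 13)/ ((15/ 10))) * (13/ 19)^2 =416585 * sqrt(70)/ 192052+ 120640/ 3249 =55.28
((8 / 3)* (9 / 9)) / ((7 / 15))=40 / 7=5.71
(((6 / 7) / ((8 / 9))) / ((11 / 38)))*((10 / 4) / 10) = 513 / 616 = 0.83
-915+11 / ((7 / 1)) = -6394 / 7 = -913.43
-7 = -7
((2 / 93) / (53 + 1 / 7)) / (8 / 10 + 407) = 35 / 35270622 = 0.00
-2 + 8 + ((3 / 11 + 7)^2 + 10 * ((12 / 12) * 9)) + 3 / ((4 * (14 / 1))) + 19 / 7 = 1027651 / 6776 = 151.66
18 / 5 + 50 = 268 / 5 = 53.60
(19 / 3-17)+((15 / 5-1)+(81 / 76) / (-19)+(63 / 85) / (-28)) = -8.75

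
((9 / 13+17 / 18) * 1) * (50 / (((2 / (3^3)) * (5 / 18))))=51705 / 13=3977.31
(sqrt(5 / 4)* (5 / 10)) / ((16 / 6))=3* sqrt(5) / 32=0.21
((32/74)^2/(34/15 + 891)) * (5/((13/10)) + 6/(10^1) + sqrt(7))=3840 * sqrt(7)/18343231 + 221952/238462003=0.00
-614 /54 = -307 /27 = -11.37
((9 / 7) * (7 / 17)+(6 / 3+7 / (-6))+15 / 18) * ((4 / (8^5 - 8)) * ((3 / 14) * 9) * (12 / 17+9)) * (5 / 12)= 55 / 26299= 0.00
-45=-45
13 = 13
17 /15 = 1.13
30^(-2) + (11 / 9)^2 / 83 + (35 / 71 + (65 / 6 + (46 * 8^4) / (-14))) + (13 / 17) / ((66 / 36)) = -13446.52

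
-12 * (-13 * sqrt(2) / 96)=13 * sqrt(2) / 8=2.30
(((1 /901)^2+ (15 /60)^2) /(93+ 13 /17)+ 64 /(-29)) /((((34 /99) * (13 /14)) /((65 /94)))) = -269998268029875 /56439574791104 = -4.78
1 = 1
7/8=0.88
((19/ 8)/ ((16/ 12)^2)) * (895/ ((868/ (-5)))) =-765225/ 111104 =-6.89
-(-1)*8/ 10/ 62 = 2/ 155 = 0.01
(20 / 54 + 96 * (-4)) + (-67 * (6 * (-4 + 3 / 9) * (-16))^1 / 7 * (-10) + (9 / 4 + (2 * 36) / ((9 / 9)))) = 25236829 / 756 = 33382.05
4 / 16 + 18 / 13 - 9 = -383 / 52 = -7.37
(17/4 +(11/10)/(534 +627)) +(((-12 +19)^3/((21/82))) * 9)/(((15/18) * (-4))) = -83869457/23220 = -3611.95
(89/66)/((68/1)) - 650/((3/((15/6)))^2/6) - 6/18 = -12156407/4488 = -2708.65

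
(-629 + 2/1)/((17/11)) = -6897/17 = -405.71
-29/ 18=-1.61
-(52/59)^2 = -2704/3481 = -0.78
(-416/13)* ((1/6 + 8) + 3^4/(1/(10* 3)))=-234064/3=-78021.33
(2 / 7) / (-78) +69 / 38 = 1.81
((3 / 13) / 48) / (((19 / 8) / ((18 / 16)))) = 9 / 3952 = 0.00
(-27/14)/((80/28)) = -27/40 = -0.68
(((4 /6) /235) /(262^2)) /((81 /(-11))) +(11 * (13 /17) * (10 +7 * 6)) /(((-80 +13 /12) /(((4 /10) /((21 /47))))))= -219196664226331 /44174705096466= -4.96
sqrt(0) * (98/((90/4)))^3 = 0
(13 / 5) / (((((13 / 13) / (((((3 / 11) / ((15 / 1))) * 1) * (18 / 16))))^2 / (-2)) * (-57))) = 351 / 9196000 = 0.00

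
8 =8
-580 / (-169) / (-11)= -580 / 1859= -0.31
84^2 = 7056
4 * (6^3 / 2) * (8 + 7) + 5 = 6485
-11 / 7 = -1.57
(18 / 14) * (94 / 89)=846 / 623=1.36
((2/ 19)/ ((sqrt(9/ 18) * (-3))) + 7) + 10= 17 - 2 * sqrt(2)/ 57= 16.95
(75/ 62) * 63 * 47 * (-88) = -9771300/ 31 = -315203.23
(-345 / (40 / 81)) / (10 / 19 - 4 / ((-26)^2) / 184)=-45862713 / 34549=-1327.47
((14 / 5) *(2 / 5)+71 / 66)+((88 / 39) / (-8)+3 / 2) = 12204 / 3575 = 3.41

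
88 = 88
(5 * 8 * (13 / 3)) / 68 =130 / 51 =2.55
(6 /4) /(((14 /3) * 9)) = 1 /28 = 0.04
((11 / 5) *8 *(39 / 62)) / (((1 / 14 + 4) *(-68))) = -2002 / 50065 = -0.04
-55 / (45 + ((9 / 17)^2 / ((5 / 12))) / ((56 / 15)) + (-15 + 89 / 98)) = -70805 / 40022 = -1.77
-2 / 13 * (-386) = 59.38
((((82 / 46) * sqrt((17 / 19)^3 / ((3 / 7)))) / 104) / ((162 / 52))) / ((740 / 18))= 697 * sqrt(6783) / 331787880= 0.00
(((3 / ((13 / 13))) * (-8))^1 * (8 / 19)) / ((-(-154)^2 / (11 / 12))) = 4 / 10241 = 0.00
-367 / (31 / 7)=-2569 / 31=-82.87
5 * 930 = 4650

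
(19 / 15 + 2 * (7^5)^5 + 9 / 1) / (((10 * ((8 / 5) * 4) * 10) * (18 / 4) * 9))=10058014647479736756091 / 97200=103477516949380007.78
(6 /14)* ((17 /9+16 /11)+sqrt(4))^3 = 148035889 /2264031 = 65.39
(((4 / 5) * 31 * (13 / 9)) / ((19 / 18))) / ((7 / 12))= 38688 / 665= 58.18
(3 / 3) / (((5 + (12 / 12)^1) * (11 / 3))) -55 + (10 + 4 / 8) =-44.45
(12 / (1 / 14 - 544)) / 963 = -56 / 2444415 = -0.00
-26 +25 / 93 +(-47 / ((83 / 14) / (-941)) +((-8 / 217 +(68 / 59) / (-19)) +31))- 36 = 449990822704 / 60570993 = 7429.15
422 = 422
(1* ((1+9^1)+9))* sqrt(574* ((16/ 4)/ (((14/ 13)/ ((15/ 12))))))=19* sqrt(2665)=980.85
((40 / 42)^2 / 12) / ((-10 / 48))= -160 / 441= -0.36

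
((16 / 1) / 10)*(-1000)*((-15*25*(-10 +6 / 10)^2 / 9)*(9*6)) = 318096000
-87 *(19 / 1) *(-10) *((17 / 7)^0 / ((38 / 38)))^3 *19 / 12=52345 / 2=26172.50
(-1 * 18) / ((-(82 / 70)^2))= 13.12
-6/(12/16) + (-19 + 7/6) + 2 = -143/6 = -23.83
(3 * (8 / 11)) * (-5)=-120 / 11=-10.91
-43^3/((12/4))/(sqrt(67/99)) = -79507 * sqrt(737)/67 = -32215.46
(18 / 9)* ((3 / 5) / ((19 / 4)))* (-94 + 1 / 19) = -8568 / 361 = -23.73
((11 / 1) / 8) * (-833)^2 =954097.38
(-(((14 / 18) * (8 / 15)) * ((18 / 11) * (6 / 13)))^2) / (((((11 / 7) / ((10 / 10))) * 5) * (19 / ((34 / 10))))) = -5970944 / 2671150625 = -0.00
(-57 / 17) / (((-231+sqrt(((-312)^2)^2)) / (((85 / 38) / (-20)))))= 1 / 258968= 0.00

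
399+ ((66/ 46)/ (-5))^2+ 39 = 5793639/ 13225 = 438.08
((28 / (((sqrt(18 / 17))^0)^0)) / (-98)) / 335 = -2 / 2345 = -0.00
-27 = -27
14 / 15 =0.93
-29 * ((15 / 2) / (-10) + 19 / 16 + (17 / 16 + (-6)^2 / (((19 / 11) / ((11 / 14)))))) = -137895 / 266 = -518.40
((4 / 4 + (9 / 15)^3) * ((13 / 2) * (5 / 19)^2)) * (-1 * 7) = -364 / 95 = -3.83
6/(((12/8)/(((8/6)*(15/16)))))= 5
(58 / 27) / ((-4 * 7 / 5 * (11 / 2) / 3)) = -145 / 693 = -0.21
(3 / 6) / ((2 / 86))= 43 / 2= 21.50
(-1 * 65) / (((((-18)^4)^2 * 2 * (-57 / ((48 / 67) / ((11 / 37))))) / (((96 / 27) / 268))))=2405 / 1453913160801156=0.00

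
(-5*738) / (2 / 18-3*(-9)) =-16605 / 122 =-136.11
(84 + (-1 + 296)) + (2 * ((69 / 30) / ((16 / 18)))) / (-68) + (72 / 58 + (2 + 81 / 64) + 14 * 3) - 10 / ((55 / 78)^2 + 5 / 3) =420.81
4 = 4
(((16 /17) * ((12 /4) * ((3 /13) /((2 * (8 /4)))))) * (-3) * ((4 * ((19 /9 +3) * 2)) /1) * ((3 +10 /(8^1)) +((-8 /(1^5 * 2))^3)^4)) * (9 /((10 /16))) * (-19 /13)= 101352663925632 /14365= 7055528292.77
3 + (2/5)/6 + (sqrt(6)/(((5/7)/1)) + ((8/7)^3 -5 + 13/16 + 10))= 7 * sqrt(6)/5 + 853813/82320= 13.80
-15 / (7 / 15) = -225 / 7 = -32.14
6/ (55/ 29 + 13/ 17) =2.25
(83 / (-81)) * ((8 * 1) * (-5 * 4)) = 13280 / 81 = 163.95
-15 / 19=-0.79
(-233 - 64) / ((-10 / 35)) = 2079 / 2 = 1039.50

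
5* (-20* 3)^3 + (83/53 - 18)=-57240871/53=-1080016.43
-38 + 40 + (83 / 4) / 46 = 451 / 184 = 2.45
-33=-33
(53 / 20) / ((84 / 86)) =2279 / 840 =2.71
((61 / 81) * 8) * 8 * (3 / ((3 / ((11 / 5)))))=42944 / 405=106.03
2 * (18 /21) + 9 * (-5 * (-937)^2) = -276560223 /7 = -39508603.29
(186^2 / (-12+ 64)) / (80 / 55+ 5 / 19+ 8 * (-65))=-602547 / 469391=-1.28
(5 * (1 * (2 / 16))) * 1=5 / 8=0.62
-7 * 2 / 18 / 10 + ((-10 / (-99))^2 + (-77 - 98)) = -17158373 / 98010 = -175.07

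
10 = 10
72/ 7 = 10.29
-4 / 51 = -0.08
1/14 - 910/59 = -12681/826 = -15.35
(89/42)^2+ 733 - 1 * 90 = 1142173/1764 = 647.49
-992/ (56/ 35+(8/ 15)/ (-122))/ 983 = -0.63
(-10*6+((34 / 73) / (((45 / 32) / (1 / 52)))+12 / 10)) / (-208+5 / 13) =2510782 / 8866215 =0.28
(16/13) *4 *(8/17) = 512/221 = 2.32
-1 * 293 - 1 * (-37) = -256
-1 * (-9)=9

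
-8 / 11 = -0.73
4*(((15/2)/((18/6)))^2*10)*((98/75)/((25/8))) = 1568/15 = 104.53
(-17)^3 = -4913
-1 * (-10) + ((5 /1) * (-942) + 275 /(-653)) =-3069375 /653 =-4700.42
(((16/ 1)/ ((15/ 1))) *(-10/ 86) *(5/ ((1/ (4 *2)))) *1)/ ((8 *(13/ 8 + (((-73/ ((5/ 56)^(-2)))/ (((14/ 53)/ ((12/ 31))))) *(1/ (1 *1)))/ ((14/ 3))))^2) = -226917325250560/ 6088930077072729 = -0.04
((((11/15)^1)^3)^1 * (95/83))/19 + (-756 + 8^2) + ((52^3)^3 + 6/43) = 6697001766618036199883/2409075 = 2779905883635020.16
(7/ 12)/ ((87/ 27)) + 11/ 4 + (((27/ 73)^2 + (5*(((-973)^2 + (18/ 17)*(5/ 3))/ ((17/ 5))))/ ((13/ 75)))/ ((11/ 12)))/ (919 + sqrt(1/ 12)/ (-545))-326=5639249676728880*sqrt(3)/ 1777362619246314529 + 474801562670100794655399/ 51543515958143121341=9211.67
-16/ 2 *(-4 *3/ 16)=6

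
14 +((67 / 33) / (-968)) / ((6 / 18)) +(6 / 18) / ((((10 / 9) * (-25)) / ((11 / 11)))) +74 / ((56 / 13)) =290320321 / 9317000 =31.16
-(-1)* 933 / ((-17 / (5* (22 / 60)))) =-3421 / 34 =-100.62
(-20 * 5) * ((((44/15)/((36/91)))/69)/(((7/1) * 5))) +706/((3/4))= 1753132/1863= 941.03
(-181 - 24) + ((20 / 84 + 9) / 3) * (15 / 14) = -29650 / 147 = -201.70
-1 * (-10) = 10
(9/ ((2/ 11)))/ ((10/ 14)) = 693/ 10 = 69.30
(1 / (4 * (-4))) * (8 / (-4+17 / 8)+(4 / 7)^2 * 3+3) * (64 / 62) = 422 / 22785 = 0.02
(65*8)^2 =270400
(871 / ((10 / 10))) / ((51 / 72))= 20904 / 17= 1229.65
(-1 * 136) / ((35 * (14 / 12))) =-816 / 245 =-3.33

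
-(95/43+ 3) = -224/43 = -5.21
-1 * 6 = -6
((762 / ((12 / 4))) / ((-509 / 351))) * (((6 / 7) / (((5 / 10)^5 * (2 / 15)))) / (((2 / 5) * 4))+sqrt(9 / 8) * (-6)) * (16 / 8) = -160477200 / 3563+802386 * sqrt(2) / 509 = -42810.55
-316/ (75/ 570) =-12008/ 5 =-2401.60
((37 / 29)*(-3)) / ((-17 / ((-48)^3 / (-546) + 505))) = 7146957 / 44863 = 159.31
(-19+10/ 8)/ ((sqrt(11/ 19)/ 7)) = -497 * sqrt(209)/ 44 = -163.30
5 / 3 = 1.67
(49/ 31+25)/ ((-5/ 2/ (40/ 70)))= -6592/ 1085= -6.08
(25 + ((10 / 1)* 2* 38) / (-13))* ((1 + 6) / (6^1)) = -1015 / 26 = -39.04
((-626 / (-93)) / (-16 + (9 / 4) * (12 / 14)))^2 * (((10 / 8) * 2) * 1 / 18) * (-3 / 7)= -13715660 / 1006977123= -0.01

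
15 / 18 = 0.83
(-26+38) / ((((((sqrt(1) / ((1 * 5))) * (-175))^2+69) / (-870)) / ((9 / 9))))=-5220 / 647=-8.07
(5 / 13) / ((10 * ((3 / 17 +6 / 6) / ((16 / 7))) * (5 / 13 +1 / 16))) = 544 / 3255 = 0.17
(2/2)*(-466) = -466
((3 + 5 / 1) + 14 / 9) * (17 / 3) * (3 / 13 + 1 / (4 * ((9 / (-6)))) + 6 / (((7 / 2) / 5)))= 3446665 / 7371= 467.60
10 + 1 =11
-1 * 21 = -21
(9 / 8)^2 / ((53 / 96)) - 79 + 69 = -817 / 106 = -7.71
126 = 126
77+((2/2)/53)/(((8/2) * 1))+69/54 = 149363/1908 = 78.28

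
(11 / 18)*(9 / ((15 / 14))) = 77 / 15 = 5.13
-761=-761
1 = 1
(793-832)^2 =1521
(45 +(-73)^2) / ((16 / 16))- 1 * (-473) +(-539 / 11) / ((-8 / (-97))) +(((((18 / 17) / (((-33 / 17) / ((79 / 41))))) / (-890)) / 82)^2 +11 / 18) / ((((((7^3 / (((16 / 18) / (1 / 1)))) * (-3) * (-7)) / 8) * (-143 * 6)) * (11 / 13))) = 602605277766339368939236631 / 114719135304318571441800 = 5252.87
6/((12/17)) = 17/2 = 8.50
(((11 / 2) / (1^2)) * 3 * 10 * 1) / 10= 16.50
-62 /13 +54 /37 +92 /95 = -106988 /45695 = -2.34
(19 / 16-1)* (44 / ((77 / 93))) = 279 / 28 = 9.96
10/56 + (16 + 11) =761/28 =27.18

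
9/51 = 3/17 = 0.18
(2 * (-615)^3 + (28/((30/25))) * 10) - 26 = -1395649628/3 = -465216542.67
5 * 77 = 385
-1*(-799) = 799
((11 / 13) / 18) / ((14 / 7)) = 11 / 468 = 0.02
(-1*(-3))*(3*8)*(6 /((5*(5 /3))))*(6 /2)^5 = 314928 /25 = 12597.12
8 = 8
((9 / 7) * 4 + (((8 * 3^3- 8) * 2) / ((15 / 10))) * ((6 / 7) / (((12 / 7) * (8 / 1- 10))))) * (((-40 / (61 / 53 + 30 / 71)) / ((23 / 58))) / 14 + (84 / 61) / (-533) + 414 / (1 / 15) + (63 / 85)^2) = -398364.03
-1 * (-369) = 369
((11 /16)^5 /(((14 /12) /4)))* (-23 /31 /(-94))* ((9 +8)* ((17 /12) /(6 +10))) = 0.01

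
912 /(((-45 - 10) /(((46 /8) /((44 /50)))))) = -13110 /121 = -108.35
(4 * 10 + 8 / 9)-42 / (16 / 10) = 527 / 36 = 14.64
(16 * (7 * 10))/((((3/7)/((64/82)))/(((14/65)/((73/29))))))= 20371456/116727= 174.52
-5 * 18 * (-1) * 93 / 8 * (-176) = -184140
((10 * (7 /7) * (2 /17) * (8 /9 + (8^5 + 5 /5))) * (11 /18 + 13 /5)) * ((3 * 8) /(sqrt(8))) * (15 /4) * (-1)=-25068965 * sqrt(2) /9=-3939207.81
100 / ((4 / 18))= 450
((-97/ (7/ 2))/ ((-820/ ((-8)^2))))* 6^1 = 18624/ 1435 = 12.98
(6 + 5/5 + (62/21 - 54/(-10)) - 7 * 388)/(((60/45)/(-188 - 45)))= 471938.17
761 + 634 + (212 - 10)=1597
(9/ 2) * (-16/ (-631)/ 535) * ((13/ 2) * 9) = 4212/ 337585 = 0.01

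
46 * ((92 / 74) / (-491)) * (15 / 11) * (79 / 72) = -208955 / 1199022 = -0.17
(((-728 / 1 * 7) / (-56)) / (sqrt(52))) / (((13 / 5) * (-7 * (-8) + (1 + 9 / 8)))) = 0.08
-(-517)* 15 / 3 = 2585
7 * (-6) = -42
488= 488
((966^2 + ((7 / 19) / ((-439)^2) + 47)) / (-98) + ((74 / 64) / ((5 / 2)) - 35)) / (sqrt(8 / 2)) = -137180086118673 / 28707720160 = -4778.51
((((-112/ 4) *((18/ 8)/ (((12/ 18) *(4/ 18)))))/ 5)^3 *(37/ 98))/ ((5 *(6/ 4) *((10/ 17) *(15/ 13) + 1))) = -39110337513/ 2120000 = -18448.27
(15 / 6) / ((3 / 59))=295 / 6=49.17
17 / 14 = 1.21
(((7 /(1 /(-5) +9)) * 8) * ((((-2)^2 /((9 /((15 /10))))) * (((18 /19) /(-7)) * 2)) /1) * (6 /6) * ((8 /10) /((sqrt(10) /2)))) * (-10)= 384 * sqrt(10) /209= 5.81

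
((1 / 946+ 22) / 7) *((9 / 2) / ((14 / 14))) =187317 / 13244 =14.14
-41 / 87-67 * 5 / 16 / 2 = -30457 / 2784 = -10.94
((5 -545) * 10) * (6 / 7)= -32400 / 7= -4628.57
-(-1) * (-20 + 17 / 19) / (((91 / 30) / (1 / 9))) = -1210 / 1729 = -0.70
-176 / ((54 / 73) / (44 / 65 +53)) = -7471112 / 585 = -12771.13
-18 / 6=-3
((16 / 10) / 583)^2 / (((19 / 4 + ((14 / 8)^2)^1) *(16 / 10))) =128 / 212430625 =0.00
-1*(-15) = 15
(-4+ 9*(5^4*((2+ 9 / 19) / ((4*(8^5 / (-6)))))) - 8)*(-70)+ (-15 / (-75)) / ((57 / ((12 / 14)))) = 19275848461 / 21790720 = 884.59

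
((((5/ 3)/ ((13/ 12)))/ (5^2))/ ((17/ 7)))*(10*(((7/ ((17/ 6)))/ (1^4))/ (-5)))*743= -1747536/ 18785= -93.03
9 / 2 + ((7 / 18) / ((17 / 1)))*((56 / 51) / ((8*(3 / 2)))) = 210779 / 46818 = 4.50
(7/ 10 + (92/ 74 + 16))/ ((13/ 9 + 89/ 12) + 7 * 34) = 119502/ 1644095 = 0.07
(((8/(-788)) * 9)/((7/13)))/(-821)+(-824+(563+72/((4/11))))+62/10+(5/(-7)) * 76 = -628832286/5660795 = -111.09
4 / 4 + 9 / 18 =3 / 2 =1.50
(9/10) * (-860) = -774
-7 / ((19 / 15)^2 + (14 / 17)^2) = -3.07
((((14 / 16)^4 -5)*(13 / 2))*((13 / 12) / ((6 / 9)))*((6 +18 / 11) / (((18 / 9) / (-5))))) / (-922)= -0.97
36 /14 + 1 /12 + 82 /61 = 20491 /5124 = 4.00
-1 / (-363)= 1 / 363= 0.00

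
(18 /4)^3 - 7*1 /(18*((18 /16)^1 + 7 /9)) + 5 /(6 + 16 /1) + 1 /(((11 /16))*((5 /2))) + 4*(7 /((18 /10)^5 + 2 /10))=167619956879 /1798574360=93.20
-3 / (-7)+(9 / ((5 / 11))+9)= 1023 / 35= 29.23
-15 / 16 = -0.94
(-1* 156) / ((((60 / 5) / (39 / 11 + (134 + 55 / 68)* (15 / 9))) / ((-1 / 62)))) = 6657833 / 139128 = 47.85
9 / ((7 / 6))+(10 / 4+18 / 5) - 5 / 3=2551 / 210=12.15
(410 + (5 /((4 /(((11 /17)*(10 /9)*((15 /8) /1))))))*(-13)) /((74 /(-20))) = -1583425 /15096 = -104.89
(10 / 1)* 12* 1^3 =120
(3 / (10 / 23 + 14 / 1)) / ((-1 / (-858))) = 29601 / 166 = 178.32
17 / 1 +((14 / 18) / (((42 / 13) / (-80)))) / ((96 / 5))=16.00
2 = 2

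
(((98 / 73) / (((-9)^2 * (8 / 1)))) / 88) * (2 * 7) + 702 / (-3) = -243520649 / 1040688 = -234.00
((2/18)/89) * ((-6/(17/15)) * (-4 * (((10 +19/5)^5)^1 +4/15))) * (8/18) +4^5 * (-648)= -16791579630496/25531875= -657671.23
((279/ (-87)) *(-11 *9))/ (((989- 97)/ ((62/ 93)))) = 3069/ 12934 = 0.24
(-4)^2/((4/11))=44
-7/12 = -0.58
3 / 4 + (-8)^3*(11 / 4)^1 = -5629 / 4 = -1407.25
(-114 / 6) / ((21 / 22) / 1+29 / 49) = -20482 / 1667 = -12.29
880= 880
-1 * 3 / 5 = -0.60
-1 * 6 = -6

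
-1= -1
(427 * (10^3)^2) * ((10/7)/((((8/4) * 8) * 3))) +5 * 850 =38137750/3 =12712583.33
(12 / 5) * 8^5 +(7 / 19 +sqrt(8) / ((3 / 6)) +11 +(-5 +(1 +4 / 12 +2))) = 4 * sqrt(2) +22416077 / 285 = 78658.56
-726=-726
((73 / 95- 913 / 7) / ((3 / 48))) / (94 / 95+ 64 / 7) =-204.75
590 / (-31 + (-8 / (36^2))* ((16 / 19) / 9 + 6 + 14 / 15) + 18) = -40860450 / 903319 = -45.23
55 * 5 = 275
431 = 431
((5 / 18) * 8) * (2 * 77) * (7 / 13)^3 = 1056440 / 19773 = 53.43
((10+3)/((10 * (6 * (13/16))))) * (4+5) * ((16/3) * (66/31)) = 4224/155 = 27.25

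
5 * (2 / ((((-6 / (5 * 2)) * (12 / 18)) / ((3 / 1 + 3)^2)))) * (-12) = 10800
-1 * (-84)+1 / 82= 6889 / 82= 84.01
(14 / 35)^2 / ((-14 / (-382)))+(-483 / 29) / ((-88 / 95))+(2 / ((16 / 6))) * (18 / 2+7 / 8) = 53148937 / 1786400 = 29.75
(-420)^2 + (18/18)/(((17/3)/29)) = 2998887/17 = 176405.12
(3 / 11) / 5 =0.05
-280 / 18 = -140 / 9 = -15.56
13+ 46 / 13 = 215 / 13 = 16.54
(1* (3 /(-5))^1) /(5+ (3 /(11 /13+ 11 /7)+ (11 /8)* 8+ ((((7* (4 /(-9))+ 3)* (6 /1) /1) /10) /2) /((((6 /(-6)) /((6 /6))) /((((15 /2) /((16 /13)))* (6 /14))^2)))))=-3311616 /96413609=-0.03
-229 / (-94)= 229 / 94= 2.44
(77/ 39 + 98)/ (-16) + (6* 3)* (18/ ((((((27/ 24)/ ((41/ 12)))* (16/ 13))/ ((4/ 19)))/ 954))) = 1903682527/ 11856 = 160567.01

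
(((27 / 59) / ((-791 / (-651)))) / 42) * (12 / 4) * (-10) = -12555 / 46669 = -0.27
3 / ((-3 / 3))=-3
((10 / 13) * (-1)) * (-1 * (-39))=-30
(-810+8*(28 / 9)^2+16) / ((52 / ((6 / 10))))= -29021 / 3510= -8.27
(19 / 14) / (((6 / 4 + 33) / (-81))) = -513 / 161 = -3.19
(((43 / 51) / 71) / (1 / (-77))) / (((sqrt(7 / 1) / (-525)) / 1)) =181.44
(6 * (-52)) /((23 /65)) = -20280 /23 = -881.74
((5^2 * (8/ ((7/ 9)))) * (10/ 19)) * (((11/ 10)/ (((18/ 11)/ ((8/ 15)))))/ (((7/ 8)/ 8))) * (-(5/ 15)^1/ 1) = -1239040/ 8379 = -147.87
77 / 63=11 / 9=1.22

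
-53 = -53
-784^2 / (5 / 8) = -4917248 / 5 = -983449.60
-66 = -66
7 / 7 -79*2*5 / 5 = -157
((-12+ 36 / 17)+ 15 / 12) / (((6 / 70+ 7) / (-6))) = 7.31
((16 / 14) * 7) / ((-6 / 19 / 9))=-228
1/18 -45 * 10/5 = -1619/18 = -89.94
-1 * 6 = -6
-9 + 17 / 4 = -19 / 4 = -4.75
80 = 80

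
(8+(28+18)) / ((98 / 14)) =54 / 7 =7.71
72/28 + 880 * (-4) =-24622/7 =-3517.43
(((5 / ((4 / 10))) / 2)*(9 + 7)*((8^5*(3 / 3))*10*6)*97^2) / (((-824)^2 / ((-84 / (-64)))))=37937088000 / 10609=3575934.40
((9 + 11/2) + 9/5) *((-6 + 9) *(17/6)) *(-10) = -1385.50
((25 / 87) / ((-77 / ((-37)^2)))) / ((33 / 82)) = -2806450 / 221067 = -12.70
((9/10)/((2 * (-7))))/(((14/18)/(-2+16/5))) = -243/2450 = -0.10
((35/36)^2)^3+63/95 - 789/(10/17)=-277061451469753/206794321920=-1339.79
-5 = -5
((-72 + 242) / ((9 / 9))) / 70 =17 / 7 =2.43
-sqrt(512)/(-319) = 16*sqrt(2)/319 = 0.07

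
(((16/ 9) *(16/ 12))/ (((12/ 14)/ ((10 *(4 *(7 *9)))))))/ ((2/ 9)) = 31360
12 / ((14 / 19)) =16.29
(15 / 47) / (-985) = -3 / 9259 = -0.00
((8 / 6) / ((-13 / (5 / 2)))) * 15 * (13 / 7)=-50 / 7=-7.14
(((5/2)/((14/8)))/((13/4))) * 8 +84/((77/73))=83.15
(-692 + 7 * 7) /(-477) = 643 /477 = 1.35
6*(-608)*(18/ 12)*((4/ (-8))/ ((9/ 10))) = 3040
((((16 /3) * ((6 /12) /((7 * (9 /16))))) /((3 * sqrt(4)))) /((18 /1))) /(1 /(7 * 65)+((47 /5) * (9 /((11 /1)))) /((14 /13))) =45760 /52130061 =0.00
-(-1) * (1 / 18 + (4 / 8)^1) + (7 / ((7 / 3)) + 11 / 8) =355 / 72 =4.93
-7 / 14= -1 / 2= -0.50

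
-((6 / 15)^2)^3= -64 / 15625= -0.00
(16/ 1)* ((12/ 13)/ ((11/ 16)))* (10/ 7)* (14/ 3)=20480/ 143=143.22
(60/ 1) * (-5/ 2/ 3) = -50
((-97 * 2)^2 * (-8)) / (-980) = 75272 / 245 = 307.23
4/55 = 0.07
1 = 1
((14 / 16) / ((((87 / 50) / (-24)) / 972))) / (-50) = 6804 / 29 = 234.62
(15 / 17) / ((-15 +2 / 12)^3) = -0.00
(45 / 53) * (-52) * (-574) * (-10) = -13431600 / 53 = -253426.42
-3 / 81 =-1 / 27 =-0.04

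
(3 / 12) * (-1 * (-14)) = 7 / 2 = 3.50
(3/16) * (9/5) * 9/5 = 243/400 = 0.61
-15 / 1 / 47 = -15 / 47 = -0.32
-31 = -31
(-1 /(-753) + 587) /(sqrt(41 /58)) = 442012 *sqrt(2378) /30873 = 698.17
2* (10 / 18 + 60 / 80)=47 / 18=2.61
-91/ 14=-13/ 2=-6.50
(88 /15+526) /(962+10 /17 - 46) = 67813 /116865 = 0.58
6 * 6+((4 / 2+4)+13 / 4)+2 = 189 / 4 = 47.25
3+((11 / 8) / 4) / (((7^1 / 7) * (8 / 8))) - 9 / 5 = 247 / 160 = 1.54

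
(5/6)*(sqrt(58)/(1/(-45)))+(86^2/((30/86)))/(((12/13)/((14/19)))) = 14470274/855 - 75*sqrt(58)/2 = 16638.71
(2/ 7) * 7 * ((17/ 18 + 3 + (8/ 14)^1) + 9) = 1703/ 63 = 27.03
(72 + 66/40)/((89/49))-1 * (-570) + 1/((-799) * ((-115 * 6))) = 11983020593/19626636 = 610.55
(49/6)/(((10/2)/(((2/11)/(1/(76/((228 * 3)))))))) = 49/1485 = 0.03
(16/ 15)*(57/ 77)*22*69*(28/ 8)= 20976/ 5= 4195.20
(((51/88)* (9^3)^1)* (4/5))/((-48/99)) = -111537/160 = -697.11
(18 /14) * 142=1278 /7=182.57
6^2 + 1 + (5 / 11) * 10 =457 / 11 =41.55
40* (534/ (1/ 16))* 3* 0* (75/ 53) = 0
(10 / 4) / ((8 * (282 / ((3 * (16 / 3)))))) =5 / 282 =0.02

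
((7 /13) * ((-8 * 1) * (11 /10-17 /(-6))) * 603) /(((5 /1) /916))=-608319264 /325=-1871751.58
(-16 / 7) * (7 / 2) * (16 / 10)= -64 / 5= -12.80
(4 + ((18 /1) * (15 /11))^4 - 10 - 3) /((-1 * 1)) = -5314278231 /14641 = -362972.35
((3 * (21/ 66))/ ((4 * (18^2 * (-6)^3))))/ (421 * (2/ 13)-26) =-13/ 147806208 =-0.00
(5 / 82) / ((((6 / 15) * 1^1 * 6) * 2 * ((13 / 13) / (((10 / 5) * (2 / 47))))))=25 / 23124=0.00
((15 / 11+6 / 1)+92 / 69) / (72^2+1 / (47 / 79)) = 13489 / 8042991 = 0.00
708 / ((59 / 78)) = 936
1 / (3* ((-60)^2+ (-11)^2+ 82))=1 / 11409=0.00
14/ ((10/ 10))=14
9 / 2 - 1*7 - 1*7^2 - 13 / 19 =-1983 / 38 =-52.18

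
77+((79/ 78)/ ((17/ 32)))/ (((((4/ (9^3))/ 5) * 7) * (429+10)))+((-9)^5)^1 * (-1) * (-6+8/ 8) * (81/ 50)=-3247745314067/ 6791330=-478219.33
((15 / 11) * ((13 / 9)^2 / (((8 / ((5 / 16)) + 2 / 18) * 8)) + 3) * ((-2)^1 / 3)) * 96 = -262.70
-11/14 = -0.79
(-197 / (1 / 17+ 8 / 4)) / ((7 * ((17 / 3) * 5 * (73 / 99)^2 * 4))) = -5792391 / 26112100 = -0.22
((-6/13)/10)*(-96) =288/65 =4.43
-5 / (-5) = 1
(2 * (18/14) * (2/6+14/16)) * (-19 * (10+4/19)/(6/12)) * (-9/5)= 75951/35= 2170.03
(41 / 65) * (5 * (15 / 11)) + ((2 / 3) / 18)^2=448478 / 104247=4.30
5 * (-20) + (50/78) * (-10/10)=-3925/39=-100.64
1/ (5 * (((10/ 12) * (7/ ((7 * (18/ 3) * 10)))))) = 72/ 5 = 14.40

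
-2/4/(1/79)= -79/2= -39.50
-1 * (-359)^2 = -128881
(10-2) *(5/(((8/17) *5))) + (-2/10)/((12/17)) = 1003/60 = 16.72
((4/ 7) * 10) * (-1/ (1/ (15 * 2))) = -171.43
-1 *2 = -2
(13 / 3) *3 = 13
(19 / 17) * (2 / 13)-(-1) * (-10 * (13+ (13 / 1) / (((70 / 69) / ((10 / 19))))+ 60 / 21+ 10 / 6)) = -21384268 / 88179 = -242.51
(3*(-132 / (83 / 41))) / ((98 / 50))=-405900 / 4067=-99.80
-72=-72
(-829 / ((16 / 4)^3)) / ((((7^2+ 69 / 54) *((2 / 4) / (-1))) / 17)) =126837 / 14480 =8.76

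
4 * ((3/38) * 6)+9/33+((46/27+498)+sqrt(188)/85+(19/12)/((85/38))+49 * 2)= 600.74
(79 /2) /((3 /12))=158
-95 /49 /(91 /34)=-3230 /4459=-0.72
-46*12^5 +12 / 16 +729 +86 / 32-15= -183128873 / 16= -11445554.56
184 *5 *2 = 1840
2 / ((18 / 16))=16 / 9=1.78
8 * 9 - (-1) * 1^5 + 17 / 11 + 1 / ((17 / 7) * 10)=139477 / 1870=74.59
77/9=8.56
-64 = -64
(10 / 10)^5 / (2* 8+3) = 0.05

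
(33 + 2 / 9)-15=164 / 9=18.22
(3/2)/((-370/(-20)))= 3/37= 0.08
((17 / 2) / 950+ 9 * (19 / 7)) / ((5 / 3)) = 975057 / 66500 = 14.66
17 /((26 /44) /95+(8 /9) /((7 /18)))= 248710 /33531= 7.42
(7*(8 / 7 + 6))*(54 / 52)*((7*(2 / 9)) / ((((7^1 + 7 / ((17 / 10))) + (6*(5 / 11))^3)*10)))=0.26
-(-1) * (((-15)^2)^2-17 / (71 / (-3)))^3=46439618257159540776 / 357911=129751860817799.79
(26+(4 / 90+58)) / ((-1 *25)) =-3782 / 1125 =-3.36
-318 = -318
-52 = -52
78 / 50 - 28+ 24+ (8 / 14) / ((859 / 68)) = -359993 / 150325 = -2.39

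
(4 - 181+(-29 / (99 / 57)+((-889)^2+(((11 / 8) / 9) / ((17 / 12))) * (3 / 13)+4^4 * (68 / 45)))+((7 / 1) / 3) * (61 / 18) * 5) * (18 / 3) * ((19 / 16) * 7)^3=610386656460516803 / 224040960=2724442246.90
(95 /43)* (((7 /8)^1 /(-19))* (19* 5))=-3325 /344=-9.67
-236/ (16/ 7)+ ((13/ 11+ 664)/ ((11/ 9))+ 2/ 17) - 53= 3193347/ 8228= 388.11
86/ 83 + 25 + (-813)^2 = 54862588/ 83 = 660995.04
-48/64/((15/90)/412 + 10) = -1854/24721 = -0.07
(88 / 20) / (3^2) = 22 / 45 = 0.49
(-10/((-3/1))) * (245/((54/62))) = 75950/81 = 937.65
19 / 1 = 19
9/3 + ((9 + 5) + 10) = 27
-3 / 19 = -0.16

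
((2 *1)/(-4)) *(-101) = 101/2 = 50.50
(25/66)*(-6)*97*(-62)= 150350/11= 13668.18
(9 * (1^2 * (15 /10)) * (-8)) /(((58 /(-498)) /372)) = 10003824 /29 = 344959.45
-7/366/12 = -7/4392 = -0.00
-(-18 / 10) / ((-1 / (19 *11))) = -1881 / 5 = -376.20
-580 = -580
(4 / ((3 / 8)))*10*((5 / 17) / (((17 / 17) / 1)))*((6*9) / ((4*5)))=1440 / 17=84.71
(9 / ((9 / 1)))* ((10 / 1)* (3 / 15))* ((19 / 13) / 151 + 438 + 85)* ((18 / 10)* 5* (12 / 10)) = 110880144 / 9815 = 11297.01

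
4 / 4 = 1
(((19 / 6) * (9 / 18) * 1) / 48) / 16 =19 / 9216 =0.00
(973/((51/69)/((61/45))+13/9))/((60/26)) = 53239641/251240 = 211.91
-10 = -10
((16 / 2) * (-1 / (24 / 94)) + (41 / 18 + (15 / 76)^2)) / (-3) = 1508399 / 155952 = 9.67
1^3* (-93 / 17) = -93 / 17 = -5.47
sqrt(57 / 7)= sqrt(399) / 7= 2.85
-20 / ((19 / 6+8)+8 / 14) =-840 / 493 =-1.70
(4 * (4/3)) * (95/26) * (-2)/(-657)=1520/25623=0.06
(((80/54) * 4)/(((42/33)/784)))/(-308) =-320/27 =-11.85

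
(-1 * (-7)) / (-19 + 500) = 7 / 481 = 0.01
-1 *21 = -21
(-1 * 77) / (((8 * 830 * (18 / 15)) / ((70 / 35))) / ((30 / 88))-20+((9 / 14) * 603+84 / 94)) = -253330 / 39660741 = -0.01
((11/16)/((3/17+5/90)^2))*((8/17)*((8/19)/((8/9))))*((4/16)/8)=136323/1532464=0.09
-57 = -57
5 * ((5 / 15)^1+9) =140 / 3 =46.67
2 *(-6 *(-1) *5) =60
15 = 15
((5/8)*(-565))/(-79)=2825/632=4.47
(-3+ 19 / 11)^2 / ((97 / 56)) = 10976 / 11737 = 0.94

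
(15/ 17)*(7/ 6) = 35/ 34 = 1.03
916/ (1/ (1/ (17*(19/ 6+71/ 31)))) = 170376/ 17255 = 9.87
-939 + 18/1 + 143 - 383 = -1161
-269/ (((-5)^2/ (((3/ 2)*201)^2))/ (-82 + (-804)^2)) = -31609229590107/ 50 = -632184591802.14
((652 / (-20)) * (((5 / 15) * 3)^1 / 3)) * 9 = -489 / 5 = -97.80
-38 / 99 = -0.38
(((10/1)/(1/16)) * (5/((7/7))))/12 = 66.67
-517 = -517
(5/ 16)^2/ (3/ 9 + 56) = 75/ 43264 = 0.00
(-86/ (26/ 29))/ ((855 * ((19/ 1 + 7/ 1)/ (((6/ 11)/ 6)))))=-1247/ 3178890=-0.00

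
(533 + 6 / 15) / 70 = 381 / 50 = 7.62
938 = 938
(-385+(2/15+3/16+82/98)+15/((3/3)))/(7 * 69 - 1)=-4337587/5668320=-0.77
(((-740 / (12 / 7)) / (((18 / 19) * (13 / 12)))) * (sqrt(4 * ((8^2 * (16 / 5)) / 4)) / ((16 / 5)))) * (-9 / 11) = 98420 * sqrt(5) / 143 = 1538.98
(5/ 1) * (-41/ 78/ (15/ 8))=-164/ 117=-1.40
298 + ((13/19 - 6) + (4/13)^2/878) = 412576303/1409629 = 292.68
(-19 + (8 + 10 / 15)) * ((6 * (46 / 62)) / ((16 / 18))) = -207 / 4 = -51.75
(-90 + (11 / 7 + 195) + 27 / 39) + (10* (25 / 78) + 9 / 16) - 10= 441305 / 4368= 101.03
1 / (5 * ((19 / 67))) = 67 / 95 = 0.71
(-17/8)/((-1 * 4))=17/32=0.53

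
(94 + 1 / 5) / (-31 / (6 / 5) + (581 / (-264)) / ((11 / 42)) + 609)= 683892 / 4172785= 0.16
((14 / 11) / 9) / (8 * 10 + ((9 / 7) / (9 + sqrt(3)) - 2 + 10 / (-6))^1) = 294 * sqrt(3) / 737767393 + 4092382 / 2213302179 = 0.00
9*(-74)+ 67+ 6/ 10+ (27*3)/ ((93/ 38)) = -87622/ 155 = -565.30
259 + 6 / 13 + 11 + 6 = 3594 / 13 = 276.46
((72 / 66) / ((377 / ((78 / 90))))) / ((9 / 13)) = 52 / 14355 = 0.00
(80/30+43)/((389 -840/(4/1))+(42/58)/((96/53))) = 127136/499449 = 0.25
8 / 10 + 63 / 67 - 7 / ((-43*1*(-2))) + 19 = 595183 / 28810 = 20.66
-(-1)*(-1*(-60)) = 60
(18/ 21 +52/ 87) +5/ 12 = 1.87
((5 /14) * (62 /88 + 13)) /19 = 3015 /11704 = 0.26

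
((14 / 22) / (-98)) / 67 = -1 / 10318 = -0.00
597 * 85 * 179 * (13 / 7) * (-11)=-185559966.43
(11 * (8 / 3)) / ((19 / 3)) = 88 / 19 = 4.63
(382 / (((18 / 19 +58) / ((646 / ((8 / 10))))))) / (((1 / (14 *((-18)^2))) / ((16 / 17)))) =22340124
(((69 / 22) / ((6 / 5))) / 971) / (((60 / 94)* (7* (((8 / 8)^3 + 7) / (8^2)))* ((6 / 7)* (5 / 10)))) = 0.01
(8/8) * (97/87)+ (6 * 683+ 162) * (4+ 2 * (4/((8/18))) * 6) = 41509537/87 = 477121.11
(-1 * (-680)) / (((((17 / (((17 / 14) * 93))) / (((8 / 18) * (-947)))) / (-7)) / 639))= 8504135760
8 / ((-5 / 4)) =-6.40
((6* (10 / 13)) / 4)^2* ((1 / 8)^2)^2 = 0.00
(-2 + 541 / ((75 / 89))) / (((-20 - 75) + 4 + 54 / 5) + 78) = -290.90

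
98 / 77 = 14 / 11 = 1.27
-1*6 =-6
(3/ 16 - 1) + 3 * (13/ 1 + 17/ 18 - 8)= 817/ 48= 17.02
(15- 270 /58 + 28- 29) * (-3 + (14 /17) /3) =-37669 /1479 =-25.47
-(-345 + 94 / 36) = 6163 / 18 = 342.39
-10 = -10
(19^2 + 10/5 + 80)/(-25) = -443/25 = -17.72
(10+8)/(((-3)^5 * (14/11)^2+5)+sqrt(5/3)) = -153624141/3316707191 - 131769 * sqrt(15)/3316707191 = -0.05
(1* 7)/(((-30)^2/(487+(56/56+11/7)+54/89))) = 305381/80100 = 3.81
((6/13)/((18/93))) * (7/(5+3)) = 217/104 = 2.09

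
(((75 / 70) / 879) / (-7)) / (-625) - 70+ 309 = 857830751 / 3589250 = 239.00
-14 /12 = -7 /6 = -1.17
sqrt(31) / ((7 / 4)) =3.18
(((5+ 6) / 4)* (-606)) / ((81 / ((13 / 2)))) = -14443 / 108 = -133.73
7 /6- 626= -3749 /6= -624.83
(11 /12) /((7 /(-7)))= -11 /12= -0.92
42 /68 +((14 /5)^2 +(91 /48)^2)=12.05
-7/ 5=-1.40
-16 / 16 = -1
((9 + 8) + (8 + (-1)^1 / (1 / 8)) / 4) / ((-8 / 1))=-17 / 8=-2.12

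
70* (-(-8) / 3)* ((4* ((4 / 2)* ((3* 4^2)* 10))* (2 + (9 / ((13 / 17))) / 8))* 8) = 258764800 / 13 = 19904984.62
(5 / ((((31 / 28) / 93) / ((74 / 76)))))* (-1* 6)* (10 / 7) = -66600 / 19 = -3505.26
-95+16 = -79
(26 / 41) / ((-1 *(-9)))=0.07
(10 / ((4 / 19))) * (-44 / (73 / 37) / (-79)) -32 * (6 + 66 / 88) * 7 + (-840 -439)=-16018367 / 5767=-2777.59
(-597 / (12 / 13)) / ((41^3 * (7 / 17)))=-43979 / 1929788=-0.02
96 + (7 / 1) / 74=7111 / 74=96.09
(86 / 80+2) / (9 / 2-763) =-3 / 740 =-0.00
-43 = -43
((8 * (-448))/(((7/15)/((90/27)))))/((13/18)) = -460800/13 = -35446.15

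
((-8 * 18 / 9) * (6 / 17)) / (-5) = 96 / 85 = 1.13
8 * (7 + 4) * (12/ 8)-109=23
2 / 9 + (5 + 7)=110 / 9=12.22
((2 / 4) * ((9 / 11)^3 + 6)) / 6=2905 / 5324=0.55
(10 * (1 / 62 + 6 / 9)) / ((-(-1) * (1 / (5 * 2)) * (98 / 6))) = 6350 / 1519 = 4.18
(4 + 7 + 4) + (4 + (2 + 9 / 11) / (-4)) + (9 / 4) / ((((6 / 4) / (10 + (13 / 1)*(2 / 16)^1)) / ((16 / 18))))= 1487 / 44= 33.80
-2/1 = -2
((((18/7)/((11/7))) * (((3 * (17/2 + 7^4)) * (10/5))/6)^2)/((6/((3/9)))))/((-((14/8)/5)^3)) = -46445522000/3773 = -12309971.38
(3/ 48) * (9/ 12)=0.05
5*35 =175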